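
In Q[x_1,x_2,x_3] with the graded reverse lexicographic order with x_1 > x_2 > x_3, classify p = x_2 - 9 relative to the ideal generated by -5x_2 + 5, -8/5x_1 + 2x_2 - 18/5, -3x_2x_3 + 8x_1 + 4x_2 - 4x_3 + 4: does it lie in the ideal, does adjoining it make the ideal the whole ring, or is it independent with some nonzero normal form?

Adjoining x_2 - 9 makes the ideal the whole ring: the system is inconsistent.

First compute the reduced Gröbner basis of I by Buchberger's algorithm.
f_1 = -5x_2 + 5, LT = x_2.
f_2 = -8/5x_1 + 2x_2 - 18/5, LT = x_1.
f_3 = -3x_2x_3 + 8x_1 + 4x_2 - 4x_3 + 4, LT = x_2x_3.

S(f_1,f_2): leading monomials are coprime, so the S-polynomial reduces to 0 (Buchberger's first criterion).
S(f_1,f_3): lcm = x_2x_3. S = 8/3x_1 + 4/3x_2 - 7/3x_3 + 4/3.
  leading term x_1: subtract (-5/3)·f_2 from 8/3x_1 + 4/3x_2 - 7/3x_3 + 4/3 → 14/3x_2 - 7/3x_3 - 14/3
  leading term x_2: subtract (-14/15)·f_1 from 14/3x_2 - 7/3x_3 - 14/3 → -7/3x_3
  leading term x_3: no divisor's leading term divides it; move -7/3x_3 to the remainder.
  remainder -7/3x_3 ≠ 0; add h_4 = -7/3x_3 to the basis.

S(f_2,f_3): leading monomials are coprime, so the S-polynomial reduces to 0 (Buchberger's first criterion).
S(f_1,h_4): leading monomials are coprime, so the S-polynomial reduces to 0 (Buchberger's first criterion).
S(f_2,h_4): leading monomials are coprime, so the S-polynomial reduces to 0 (Buchberger's first criterion).
S(f_3,h_4): lcm = x_2x_3. S = -8/3x_1 - 4/3x_2 + 4/3x_3 - 4/3.
  leading term x_1: subtract (5/3)·f_2 from -8/3x_1 - 4/3x_2 + 4/3x_3 - 4/3 → -14/3x_2 + 4/3x_3 + 14/3
  leading term x_2: subtract (14/15)·f_1 from -14/3x_2 + 4/3x_3 + 14/3 → 4/3x_3
  leading term x_3: subtract (-4/7)·h_4 from 4/3x_3 → 0
  remainder 0.

Every S-polynomial of the final basis reduces to 0, so we have a Gröbner basis.
Inter-reduce: drop elements whose leading term is divisible by another's, tail-reduce, and make monic.
Reduced Gröbner basis: {x_1 + 1, x_2 - 1, x_3}.
Label its elements g_1 = x_1 + 1, g_2 = x_2 - 1, g_3 = x_3.

Reduce p = x_2 - 9 modulo G:
  leading term x_2: subtract (1)·g_2 from x_2 - 9 → -8
  leading term 1: no divisor's leading term divides it; move -8 to the remainder.
  normal form = -8.
The normal form is nonzero, so p ∉ I. Since p minus its normal form lies in I, I + (p) = I + (r) where r = -8; decide whether this ideal is the whole ring.
Here r = -8 is a nonzero constant, hence a unit: 1 ∈ I + (p), the Gröbner basis of I + (p) is {1}, and the enlarged system has no common solution — adjoining p is inconsistent.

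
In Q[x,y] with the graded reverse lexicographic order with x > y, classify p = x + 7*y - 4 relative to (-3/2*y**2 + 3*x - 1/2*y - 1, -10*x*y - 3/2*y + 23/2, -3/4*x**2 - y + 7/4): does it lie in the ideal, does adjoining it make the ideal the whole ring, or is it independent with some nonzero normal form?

Adjoining x + 7*y - 4 makes the ideal the whole ring: the system is inconsistent.

First compute the reduced Gröbner basis of I by Buchberger's algorithm.
f_1 = -3/2*y**2 + 3*x - 1/2*y - 1, LT = y**2.
f_2 = -10*x*y - 3/2*y + 23/2, LT = x*y.
f_3 = -3/4*x**2 - y + 7/4, LT = x**2.

S(f_1,f_2): lcm = x*y**2. S = -2*x**2 + 1/3*x*y - 3/20*y**2 + 2/3*x + 23/20*y.
  reduce S modulo (f_1, f_2, f_3):
  remainder 11/30*x + 229/60*y - 251/60 ≠ 0; add h_4 = 11/30*x + 229/60*y - 251/60 to the basis.

S(f_2,f_3): lcm = x**2*y. S = 3/20*x*y - 4/3*y**2 - 23/20*x + 7/3*y.
  reduce S modulo (f_1, f_2, f_3, h_4):
  remainder 1682339/39600*y - 1682339/39600 ≠ 0; add h_5 = 1682339/39600*y - 1682339/39600 to the basis.

The other S-polynomials (S(f_1,f_3), S(f_1,h_4), S(f_2,h_4), S(f_3,h_4), S(f_1,h_5), S(f_2,h_5), S(f_3,h_5), S(h_4,h_5)) all reduce to 0 modulo the current basis, so we have a Gröbner basis.
Inter-reduce: drop elements whose leading term is divisible by another's, tail-reduce, and make monic.
Reduced Gröbner basis: {x - 1, y - 1}.
Label its elements g_1 = x - 1, g_2 = y - 1.

Reduce p = x + 7*y - 4 modulo G:
  leading term x: subtract (1)·g_1 from x + 7*y - 4 → 7*y - 3
  leading term y: subtract (7)·g_2 from 7*y - 3 → 4
  leading term 1: no divisor's leading term divides it; move 4 to the remainder.
  normal form = 4.
The normal form is nonzero, so p ∉ I. Since p minus its normal form lies in I, I + (p) = I + (r) where r = 4; decide whether this ideal is the whole ring.
Here r = 4 is a nonzero constant, hence a unit: 1 ∈ I + (p), the Gröbner basis of I + (p) is {1}, and the enlarged system has no common solution — adjoining p is inconsistent.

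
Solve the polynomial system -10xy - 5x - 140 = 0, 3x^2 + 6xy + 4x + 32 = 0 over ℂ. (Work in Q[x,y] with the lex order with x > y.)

Compute a lex Gröbner basis by Buchberger's algorithm.
f_1 = -10xy - 5x - 140, LT = xy.
f_2 = 3x^2 + 6xy + 4x + 32, LT = x^2.

S(f_1,f_2): lcm = x^2y. S = 1/2x^2 - 2xy^2 - 4/3xy + 14x - 32/3y.
  reduce S modulo (f_1, f_2):
  remainder 14x + 52/3y + 40/3 ≠ 0; add h_3 = 14x + 52/3y + 40/3 to the basis.

S(f_1,h_3): lcm = xy. S = 1/2x - 26/21y^2 - 20/21y + 14.
  reduce S modulo (f_1, f_2, h_3):
  remainder -26/21y^2 - 11/7y + 284/21 ≠ 0; add h_4 = -26/21y^2 - 11/7y + 284/21 to the basis.

The other S-polynomials (S(f_2,h_3), S(f_1,h_4), S(f_2,h_4), S(h_3,h_4)) all reduce to 0 modulo the current basis, so we have a Gröbner basis.
Inter-reduce: drop elements whose leading term is divisible by another's, tail-reduce, and make monic.
Reduced Gröbner basis: {x + 26/21y + 20/21, y^2 + 33/26y - 142/13}.

Since the basis is lex-ordered, y^2 + 33/26y - 142/13 is univariate in y. Its roots are {-4, 71/26}. Back-substituting each root into the other basis elements fixes the other coordinates.
  y = -4: the earlier basis element becomes x - 4 = 0, giving x = 4 — point (4, -4).
  y = 71/26: the earlier basis element becomes x + 13/3 = 0, giving x = -13/3 — point (-13/3, 71/26).
This is the nonlinear analogue of row-reducing a linear system.

{(4, -4), (-13/3, 71/26)}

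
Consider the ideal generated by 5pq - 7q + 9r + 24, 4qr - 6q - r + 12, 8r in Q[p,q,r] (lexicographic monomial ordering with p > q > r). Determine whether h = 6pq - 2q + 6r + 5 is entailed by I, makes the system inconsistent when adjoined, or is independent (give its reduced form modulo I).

Adjoining 6pq - 2q + 6r + 5 makes the ideal the whole ring: the system is inconsistent.

First compute the reduced Gröbner basis of I by Buchberger's algorithm.
f_1 = 5pq - 7q + 9r + 24, LT = pq.
f_2 = 4qr - 6q - r + 12, LT = qr.
f_3 = 8r, LT = r.

S(f_1,f_2): lcm = pqr. S = 3/2pq + 1/4pr - 3p - 7/5qr + 9/5r^2 + 24/5r.
  leading term pq: subtract (3/10)·f_1 from 3/2pq + 1/4pr - 3p - 7/5qr + 9/5r^2 + 24/5r → 1/4pr - 3p - 7/5qr + 21/10q + 9/5r^2 + 21/10r - 36/5
  leading term pr: subtract (1/32p)·f_3 from 1/4pr - 3p - 7/5qr + 21/10q + 9/5r^2 + 21/10r - 36/5 → -3p - 7/5qr + 21/10q + 9/5r^2 + 21/10r - 36/5
  leading term p: no divisor's leading term divides it; move -3p to the remainder.
  leading term qr: subtract (-7/20)·f_2 from -7/5qr + 21/10q + 9/5r^2 + 21/10r - 36/5 → 9/5r^2 + 7/4r - 3
  leading term r^2: subtract (9/40r)·f_3 from 9/5r^2 + 7/4r - 3 → 7/4r - 3
  leading term r: subtract (7/32)·f_3 from 7/4r - 3 → -3
  leading term 1: no divisor's leading term divides it; move -3 to the remainder.
  remainder -3p - 3 ≠ 0; add k_4 = -3p - 3 to the basis.

S(f_2,f_3): lcm = qr. S = -3/2q - 1/4r + 3.
  leading term q: no divisor's leading term divides it; move -3/2q to the remainder.
  leading term r: subtract (-1/32)·f_3 from -1/4r + 3 → 3
  leading term 1: no divisor's leading term divides it; move 3 to the remainder.
  remainder -3/2q + 3 ≠ 0; add k_5 = -3/2q + 3 to the basis.

The other S-polynomials (S(f_1,f_3), S(f_1,k_4), S(f_2,k_4), S(f_3,k_4), S(f_1,k_5), S(f_2,k_5), S(f_3,k_5), S(k_4,k_5)) all reduce to 0 modulo the current basis, so we have a Gröbner basis.
Inter-reduce: drop elements whose leading term is divisible by another's, tail-reduce, and make monic.
Reduced Gröbner basis: {p + 1, q - 2, r}.
Label its elements g_1 = p + 1, g_2 = q - 2, g_3 = r.

Reduce h = 6pq - 2q + 6r + 5 modulo G:
  leading term pq: subtract (6q)·g_1 from 6pq - 2q + 6r + 5 → -8q + 6r + 5
  leading term q: subtract (-8)·g_2 from -8q + 6r + 5 → 6r - 11
  leading term r: subtract (6)·g_3 from 6r - 11 → -11
  leading term 1: no divisor's leading term divides it; move -11 to the remainder.
  normal form = -11.
The normal form is nonzero, so h ∉ I. Since h minus its normal form lies in I, I + (h) = I + (n) where n = -11; decide whether this ideal is the whole ring.
Here n = -11 is a nonzero constant, hence a unit: 1 ∈ I + (h), the Gröbner basis of I + (h) is {1}, and the enlarged system has no common solution — adjoining h is inconsistent.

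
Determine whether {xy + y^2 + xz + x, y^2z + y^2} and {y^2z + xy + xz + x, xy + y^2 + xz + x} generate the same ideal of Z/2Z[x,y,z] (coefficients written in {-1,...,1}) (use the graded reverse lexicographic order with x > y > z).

Yes, the ideals are equal.

For a fixed monomial order, each ideal has a unique reduced Gröbner basis; comparing bases decides equality.
Buchberger on the first generating set:
f_1 = xy + y^2 + xz + x, LT = xy.
f_2 = y^2z + y^2, LT = y^2z.

S(f_1,f_2): lcm = xy^2z. S = y^3z + xyz^2 + xy^2 + xyz.
  leading term y^3z: subtract (y)·f_2 from y^3z + xyz^2 + xy^2 + xyz → xyz^2 + xy^2 + y^3 + xyz
  leading term xyz^2: subtract (z^2)·f_1 from xyz^2 + xy^2 + y^3 + xyz → y^2z^2 + xz^3 + xy^2 + y^3 + xyz + xz^2
  leading term y^2z^2: subtract (z)·f_2 from y^2z^2 + xz^3 + xy^2 + y^3 + xyz + xz^2 → xz^3 + xy^2 + y^3 + xyz + y^2z + xz^2
  leading term xz^3: no divisor's leading term divides it; move xz^3 to the remainder.
  leading term xy^2: subtract (y)·f_1 from xy^2 + y^3 + xyz + y^2z + xz^2 → y^2z + xz^2 + xy
  leading term y^2z: subtract (1)·f_2 from y^2z + xz^2 + xy → xz^2 + xy + y^2
  leading term xz^2: no divisor's leading term divides it; move xz^2 to the remainder.
  leading term xy: subtract (1)·f_1 from xy + y^2 → xz + x
  leading term xz: no divisor's leading term divides it; move xz to the remainder.
  leading term x: no divisor's leading term divides it; move x to the remainder.
  remainder xz^3 + xz^2 + xz + x ≠ 0; add g_3 = xz^3 + xz^2 + xz + x to the basis.

The other S-polynomials (S(f_1,g_3), S(f_2,g_3)) all reduce to 0 modulo the current basis, so we have a Gröbner basis.
Inter-reduce: drop elements whose leading term is divisible by another's, tail-reduce, and make monic.
Reduced Gröbner basis: {xz^3 + xz^2 + xz + x, y^2z + y^2, xy + y^2 + xz + x}.

Buchberger on the second generating set:
h_1 = y^2z + xy + xz + x, LT = y^2z.
h_2 = xy + y^2 + xz + x, LT = xy.

S(h_1,h_2): lcm = xy^2z. S = y^3z + xyz^2 + x^2y + x^2z + xyz + x^2.
  leading term y^3z: subtract (y)·h_1 from y^3z + xyz^2 + x^2y + x^2z + xyz + x^2 → xyz^2 + x^2y + xy^2 + x^2z + x^2 + xy
  leading term xyz^2: subtract (z^2)·h_2 from xyz^2 + x^2y + xy^2 + x^2z + x^2 + xy → y^2z^2 + xz^3 + x^2y + xy^2 + x^2z + xz^2 + x^2 + xy
  leading term y^2z^2: subtract (z)·h_1 from y^2z^2 + xz^3 + x^2y + xy^2 + x^2z + xz^2 + x^2 + xy → xz^3 + x^2y + xy^2 + x^2z + xyz + x^2 + xy + xz
  leading term xz^3: no divisor's leading term divides it; move xz^3 to the remainder.
  leading term x^2y: subtract (x)·h_2 from x^2y + xy^2 + x^2z + xyz + x^2 + xy + xz → xyz + xy + xz
  leading term xyz: subtract (z)·h_2 from xyz + xy + xz → y^2z + xz^2 + xy
  leading term y^2z: subtract (1)·h_1 from y^2z + xz^2 + xy → xz^2 + xz + x
  leading term xz^2: no divisor's leading term divides it; move xz^2 to the remainder.
  leading term xz: no divisor's leading term divides it; move xz to the remainder.
  leading term x: no divisor's leading term divides it; move x to the remainder.
  remainder xz^3 + xz^2 + xz + x ≠ 0; add k_3 = xz^3 + xz^2 + xz + x to the basis.

The other S-polynomials (S(h_1,k_3), S(h_2,k_3)) all reduce to 0 modulo the current basis, so we have a Gröbner basis.
Inter-reduce: drop elements whose leading term is divisible by another's, tail-reduce, and make monic.
Reduced Gröbner basis: {xz^3 + xz^2 + xz + x, y^2z + y^2, xy + y^2 + xz + x}.

Same reduced basis, so the two generating sets span the same ideal.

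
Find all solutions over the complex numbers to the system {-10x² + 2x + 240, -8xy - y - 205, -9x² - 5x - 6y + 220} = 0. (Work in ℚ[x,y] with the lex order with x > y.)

{(5, -5)}

Compute a lex Gröbner basis by Buchberger's algorithm.
f_1 = -10x² + 2x + 240, LT = x².
f_2 = -8xy - y - 205, LT = xy.
f_3 = -9x² - 5x - 6y + 220, LT = x².

S(f_1,f_2): lcm = x²y. S = -13/40xy - 205/8x - 24y.
  leading term xy: subtract (13/320)·f_2 from -13/40xy - 205/8x - 24y → -205/8x - 7667/320y + 533/64
  leading term x: no divisor's leading term divides it; move -205/8x to the remainder.
  leading term y: no divisor's leading term divides it; move -7667/320y to the remainder.
  leading term 1: no divisor's leading term divides it; move 533/64 to the remainder.
  remainder -205/8x - 7667/320y + 533/64 ≠ 0; add h_4 = -205/8x - 7667/320y + 533/64 to the basis.

S(f_1,f_3): lcm = x². S = -34/45x - ⅔y + 4/9.
  leading term x: subtract (272/9225)·h_4 from -34/45x - ⅔y + 4/9 → 179/4500y + 179/900
  leading term y: no divisor's leading term divides it; move 179/4500y to the remainder.
  leading term 1: no divisor's leading term divides it; move 179/900 to the remainder.
  remainder 179/4500y + 179/900 ≠ 0; add h_5 = 179/4500y + 179/900 to the basis.

The other S-polynomials (S(f_2,f_3), S(f_1,h_4), S(f_2,h_4), S(f_3,h_4), S(f_1,h_5), S(f_2,h_5), S(f_3,h_5), S(h_4,h_5)) all reduce to 0 modulo the current basis, so we have a Gröbner basis.
Inter-reduce: drop elements whose leading term is divisible by another's, tail-reduce, and make monic.
Reduced Gröbner basis: {x - 5, y + 5}.

Elimination: the polynomial y + 5 lies in the elimination ideal for y, so y ∈ {-5}. For each such y, the remaining basis elements (now univariate) give the rest of the solution.
  y = -5: the earlier basis element becomes x - 5 = 0, giving x = 5 — point (5, -5).
Substituting each solution back into the original system confirms all equations vanish.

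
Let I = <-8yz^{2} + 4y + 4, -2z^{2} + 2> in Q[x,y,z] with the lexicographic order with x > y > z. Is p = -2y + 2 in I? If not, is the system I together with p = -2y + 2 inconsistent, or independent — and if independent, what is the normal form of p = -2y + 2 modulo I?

First compute the reduced Gröbner basis of I by Buchberger's algorithm.
f_1 = -8yz^{2} + 4y + 4, LT = yz^{2}.
f_2 = -2z^{2} + 2, LT = z^{2}.

S(f_1,f_2): lcm = yz^{2}. S = \tfrac{1}{2}y - \tfrac{1}{2}.
  leading term y: no divisor's leading term divides it; move \tfrac{1}{2}y to the remainder.
  leading term 1: no divisor's leading term divides it; move -\tfrac{1}{2} to the remainder.
  remainder \tfrac{1}{2}y - \tfrac{1}{2} ≠ 0; add h_3 = \tfrac{1}{2}y - \tfrac{1}{2} to the basis.

The other S-polynomials (S(f_1,h_3), S(f_2,h_3)) all reduce to 0 modulo the current basis, so we have a Gröbner basis.
Inter-reduce: drop elements whose leading term is divisible by another's, tail-reduce, and make monic.
Reduced Gröbner basis: {y - 1, z^{2} - 1}.
Label its elements g_1 = y - 1, g_2 = z^{2} - 1.

Reduce p = -2y + 2 modulo G:
  leading term y: subtract (-2)·g_1 from -2y + 2 → 0
  normal form = 0.
Since the normal form is 0, p ∈ I.

-2y + 2 lies in I (it reduces to 0).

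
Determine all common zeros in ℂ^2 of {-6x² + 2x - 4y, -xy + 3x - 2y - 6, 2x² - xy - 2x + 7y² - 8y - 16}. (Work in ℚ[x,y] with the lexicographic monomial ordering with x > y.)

{(1, -1)}

Compute a lex Gröbner basis by Buchberger's algorithm.
f_1 = -6x² + 2x - 4y, LT = x².
f_2 = -xy + 3x - 2y - 6, LT = xy.
f_3 = 2x² - xy - 2x + 7y² - 8y - 16, LT = x².

S(f_1,f_2): lcm = x²y. S = 3x² - 7/3xy - 6x + ⅔y².
  leading term x²: subtract (-½)·f_1 from 3x² - 7/3xy - 6x + ⅔y² → -7/3xy - 5x + ⅔y² - 2y
  leading term xy: subtract (7/3)·f_2 from -7/3xy - 5x + ⅔y² - 2y → -12x + ⅔y² + 8/3y + 14
  leading term x: no divisor's leading term divides it; move -12x to the remainder.
  leading term y²: no divisor's leading term divides it; move ⅔y² to the remainder.
  leading term y: no divisor's leading term divides it; move 8/3y to the remainder.
  leading term 1: no divisor's leading term divides it; move 14 to the remainder.
  remainder -12x + ⅔y² + 8/3y + 14 ≠ 0; add h_4 = -12x + ⅔y² + 8/3y + 14 to the basis.

S(f_1,f_3): lcm = x². S = ½xy + ⅔x - 7/2y² + 14/3y + 8.
  leading term xy: subtract (-½)·f_2 from ½xy + ⅔x - 7/2y² + 14/3y + 8 → 13/6x - 7/2y² + 11/3y + 5
  leading term x: subtract (-13/72)·h_4 from 13/6x - 7/2y² + 11/3y + 5 → -365/108y² + 112/27y + 271/36
  leading term y²: no divisor's leading term divides it; move -365/108y² to the remainder.
  leading term y: no divisor's leading term divides it; move 112/27y to the remainder.
  leading term 1: no divisor's leading term divides it; move 271/36 to the remainder.
  remainder -365/108y² + 112/27y + 271/36 ≠ 0; add h_5 = -365/108y² + 112/27y + 271/36 to the basis.

S(f_2,f_3): lcm = x²y. S = -3x² + ½xy² + 3xy + 6x - 7/2y³ + 4y² + 8y.
  leading term x²: subtract (½)·f_1 from -3x² + ½xy² + 3xy + 6x - 7/2y³ + 4y² + 8y → ½xy² + 3xy + 5x - 7/2y³ + 4y² + 10y
  leading term xy²: subtract (-½y)·f_2 from ½xy² + 3xy + 5x - 7/2y³ + 4y² + 10y → 9/2xy + 5x - 7/2y³ + 3y² + 7y
  leading term xy: subtract (-9/2)·f_2 from 9/2xy + 5x - 7/2y³ + 3y² + 7y → 37/2x - 7/2y³ + 3y² - 2y - 27
  leading term x: subtract (-37/24)·h_4 from 37/2x - 7/2y³ + 3y² - 2y - 27 → -7/2y³ + 145/36y² + 19/9y - 65/12
  leading term y³: subtract (378/365y)·h_5 from -7/2y³ + 145/36y² + 19/9y - 65/12 → -3523/13140y² - 37349/6570y - 65/12
  leading term y²: subtract (10569/133225)·h_5 from -3523/13140y² - 37349/6570y - 65/12 → -1602393/266450y - 1602393/266450
  leading term y: no divisor's leading term divides it; move -1602393/266450y to the remainder.
  leading term 1: no divisor's leading term divides it; move -1602393/266450 to the remainder.
  remainder -1602393/266450y - 1602393/266450 ≠ 0; add h_6 = -1602393/266450y - 1602393/266450 to the basis.

The other S-polynomials (S(f_1,h_4), S(f_2,h_4), S(f_3,h_4), S(f_1,h_5), S(f_2,h_5), S(f_3,h_5), S(h_4,h_5), S(f_1,h_6), S(f_2,h_6), S(f_3,h_6), S(h_4,h_6), S(h_5,h_6)) all reduce to 0 modulo the current basis, so we have a Gröbner basis.
Inter-reduce: drop elements whose leading term is divisible by another's, tail-reduce, and make monic.
Reduced Gröbner basis: {x - 1, y + 1}.

The lex basis is triangular: the last element involves only y. Solving y + 1 = 0 gives y ∈ {-1}; substituting each value into the earlier elements determines the remaining variables.
  y = -1: the earlier basis element becomes x - 1 = 0, giving x = 1 — point (1, -1).
Check: every point annihilates each of the original generators.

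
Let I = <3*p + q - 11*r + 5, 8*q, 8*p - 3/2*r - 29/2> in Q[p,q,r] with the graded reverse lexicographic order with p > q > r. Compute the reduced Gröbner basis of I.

f_1 = 3*p + q - 11*r + 5, LT = p.
f_2 = 8*q, LT = q.
f_3 = 8*p - 3/2*r - 29/2, LT = p.

S(f_1,f_3): lcm = p. S = 1/3*q - 167/48*r + 167/48.
  reduce S modulo (f_1, f_2, f_3):
  remainder -167/48*r + 167/48 ≠ 0; add g_4 = -167/48*r + 167/48 to the basis.

The other S-polynomials (S(f_1,f_2), S(f_2,f_3), S(f_1,g_4), S(f_2,g_4), S(f_3,g_4)) all reduce to 0 modulo the current basis, so we have a Gröbner basis.
Inter-reduce: drop elements whose leading term is divisible by another's, tail-reduce, and make monic.

G = {p - 2, q, r - 1}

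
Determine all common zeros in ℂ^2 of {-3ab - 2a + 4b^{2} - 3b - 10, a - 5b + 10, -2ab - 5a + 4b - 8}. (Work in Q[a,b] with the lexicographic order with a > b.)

Compute a lex Gröbner basis by Buchberger's algorithm.
f_1 = -3ab - 2a + 4b^{2} - 3b - 10, LT = ab.
f_2 = a - 5b + 10, LT = a.
f_3 = -2ab - 5a + 4b - 8, LT = ab.

S(f_1,f_2): lcm = ab. S = \tfrac{2}{3}a + \tfrac{11}{3}b^{2} - 9b + \tfrac{10}{3}.
  leading term a: subtract (\tfrac{2}{3})·f_2 from \tfrac{2}{3}a + \tfrac{11}{3}b^{2} - 9b + \tfrac{10}{3} → \tfrac{11}{3}b^{2} - \tfrac{17}{3}b - \tfrac{10}{3}
  leading term b^{2}: no divisor's leading term divides it; move \tfrac{11}{3}b^{2} to the remainder.
  leading term b: no divisor's leading term divides it; move -\tfrac{17}{3}b to the remainder.
  leading term 1: no divisor's leading term divides it; move -\tfrac{10}{3} to the remainder.
  remainder \tfrac{11}{3}b^{2} - \tfrac{17}{3}b - \tfrac{10}{3} ≠ 0; add h_4 = \tfrac{11}{3}b^{2} - \tfrac{17}{3}b - \tfrac{10}{3} to the basis.

S(f_1,f_3): lcm = ab. S = -\tfrac{11}{6}a - \tfrac{4}{3}b^{2} + 3b - \tfrac{2}{3}.
  leading term a: subtract (-\tfrac{11}{6})·f_2 from -\tfrac{11}{6}a - \tfrac{4}{3}b^{2} + 3b - \tfrac{2}{3} → -\tfrac{4}{3}b^{2} - \tfrac{37}{6}b + \tfrac{53}{3}
  leading term b^{2}: subtract (-\tfrac{4}{11})·h_4 from -\tfrac{4}{3}b^{2} - \tfrac{37}{6}b + \tfrac{53}{3} → -\tfrac{181}{22}b + \tfrac{181}{11}
  leading term b: no divisor's leading term divides it; move -\tfrac{181}{22}b to the remainder.
  leading term 1: no divisor's leading term divides it; move \tfrac{181}{11} to the remainder.
  remainder -\tfrac{181}{22}b + \tfrac{181}{11} ≠ 0; add h_5 = -\tfrac{181}{22}b + \tfrac{181}{11} to the basis.

S(f_2,f_3): lcm = ab. S = -\tfrac{5}{2}a - 5b^{2} + 12b - 4.
  leading term a: subtract (-\tfrac{5}{2})·f_2 from -\tfrac{5}{2}a - 5b^{2} + 12b - 4 → -5b^{2} - \tfrac{1}{2}b + 21
  leading term b^{2}: subtract (-\tfrac{15}{11})·h_4 from -5b^{2} - \tfrac{1}{2}b + 21 → -\tfrac{181}{22}b + \tfrac{181}{11}
  leading term b: subtract (1)·h_5 from -\tfrac{181}{22}b + \tfrac{181}{11} → 0
  remainder 0.

S(f_1,h_4): lcm = ab^{2}. S = \tfrac{73}{33}ab + \tfrac{10}{11}a - \tfrac{4}{3}b^{3} + b^{2} + \tfrac{10}{3}b.
  leading term ab: subtract (-\tfrac{73}{99})·f_1 from \tfrac{73}{33}ab + \tfrac{10}{11}a - \tfrac{4}{3}b^{3} + b^{2} + \tfrac{10}{3}b → -\tfrac{56}{99}a - \tfrac{4}{3}b^{3} + \tfrac{391}{99}b^{2} + \tfrac{37}{33}b - \tfrac{730}{99}
  leading term a: subtract (-\tfrac{56}{99})·f_2 from -\tfrac{56}{99}a - \tfrac{4}{3}b^{3} + \tfrac{391}{99}b^{2} + \tfrac{37}{33}b - \tfrac{730}{99} → -\tfrac{4}{3}b^{3} + \tfrac{391}{99}b^{2} - \tfrac{169}{99}b - \tfrac{170}{99}
  leading term b^{3}: subtract (-\tfrac{4}{11}b)·h_4 from -\tfrac{4}{3}b^{3} + \tfrac{391}{99}b^{2} - \tfrac{169}{99}b - \tfrac{170}{99} → \tfrac{17}{9}b^{2} - \tfrac{289}{99}b - \tfrac{170}{99}
  leading term b^{2}: subtract (\tfrac{17}{33})·h_4 from \tfrac{17}{9}b^{2} - \tfrac{289}{99}b - \tfrac{170}{99} → 0
  remainder 0.

S(f_2,h_4): leading monomials are coprime, so the S-polynomial reduces to 0 (Buchberger's first criterion).
S(f_3,h_4): lcm = ab^{2}. S = \tfrac{89}{22}ab + \tfrac{10}{11}a - 2b^{2} + 4b.
  leading term ab: subtract (-\tfrac{89}{66})·f_1 from \tfrac{89}{22}ab + \tfrac{10}{11}a - 2b^{2} + 4b → -\tfrac{59}{33}a + \tfrac{112}{33}b^{2} - \tfrac{1}{22}b - \tfrac{445}{33}
  leading term a: subtract (-\tfrac{59}{33})·f_2 from -\tfrac{59}{33}a + \tfrac{112}{33}b^{2} - \tfrac{1}{22}b - \tfrac{445}{33} → \tfrac{112}{33}b^{2} - \tfrac{593}{66}b + \tfrac{145}{33}
  leading term b^{2}: subtract (\tfrac{112}{121})·h_4 from \tfrac{112}{33}b^{2} - \tfrac{593}{66}b + \tfrac{145}{33} → -\tfrac{905}{242}b + \tfrac{905}{121}
  leading term b: subtract (\tfrac{5}{11})·h_5 from -\tfrac{905}{242}b + \tfrac{905}{121} → 0
  remainder 0.

S(f_1,h_5): lcm = ab. S = \tfrac{8}{3}a - \tfrac{4}{3}b^{2} + b + \tfrac{10}{3}.
  leading term a: subtract (\tfrac{8}{3})·f_2 from \tfrac{8}{3}a - \tfrac{4}{3}b^{2} + b + \tfrac{10}{3} → -\tfrac{4}{3}b^{2} + \tfrac{43}{3}b - \tfrac{70}{3}
  leading term b^{2}: subtract (-\tfrac{4}{11})·h_4 from -\tfrac{4}{3}b^{2} + \tfrac{43}{3}b - \tfrac{70}{3} → \tfrac{135}{11}b - \tfrac{270}{11}
  leading term b: subtract (-\tfrac{270}{181})·h_5 from \tfrac{135}{11}b - \tfrac{270}{11} → 0
  remainder 0.

S(f_2,h_5): leading monomials are coprime, so the S-polynomial reduces to 0 (Buchberger's first criterion).
S(f_3,h_5): lcm = ab. S = \tfrac{9}{2}a - 2b + 4.
  leading term a: subtract (\tfrac{9}{2})·f_2 from \tfrac{9}{2}a - 2b + 4 → \tfrac{41}{2}b - 41
  leading term b: subtract (-\tfrac{451}{181})·h_5 from \tfrac{41}{2}b - 41 → 0
  remainder 0.

S(h_4,h_5): lcm = b^{2}. S = \tfrac{5}{11}b - \tfrac{10}{11}.
  leading term b: subtract (-\tfrac{10}{181})·h_5 from \tfrac{5}{11}b - \tfrac{10}{11} → 0
  remainder 0.

Every S-polynomial of the final basis reduces to 0, so we have a Gröbner basis.
Inter-reduce: drop elements whose leading term is divisible by another's, tail-reduce, and make monic.
Reduced Gröbner basis: {a, b - 2}.

Elimination: the polynomial b - 2 lies in the elimination ideal for b, so b ∈ {2}. For each such b, the remaining basis elements (now univariate) give the rest of the solution.
  b = 2: the earlier basis element becomes a = 0, giving a = 0 — point (0, 2).
Substituting each solution back into the original system confirms all equations vanish.

{(0, 2)}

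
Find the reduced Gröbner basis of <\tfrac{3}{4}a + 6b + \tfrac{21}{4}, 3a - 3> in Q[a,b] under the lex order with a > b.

G = {a - 1, b + 1}

f_1 = \tfrac{3}{4}a + 6b + \tfrac{21}{4}, LT = a.
f_2 = 3a - 3, LT = a.

S(f_1,f_2): lcm = a. S = 8b + 8.
  leading term b: no divisor's leading term divides it; move 8b to the remainder.
  leading term 1: no divisor's leading term divides it; move 8 to the remainder.
  remainder 8b + 8 ≠ 0; add g_3 = 8b + 8 to the basis.

The other S-polynomials (S(f_1,g_3), S(f_2,g_3)) all reduce to 0 modulo the current basis, so we have a Gröbner basis.
Inter-reduce: drop elements whose leading term is divisible by another's, tail-reduce, and make monic.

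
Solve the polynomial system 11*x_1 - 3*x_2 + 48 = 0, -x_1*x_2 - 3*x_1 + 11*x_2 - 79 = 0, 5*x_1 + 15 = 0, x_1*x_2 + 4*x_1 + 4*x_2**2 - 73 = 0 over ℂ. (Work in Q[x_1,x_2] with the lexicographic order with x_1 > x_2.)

{(-3, 5)}

Compute a lex Gröbner basis by Buchberger's algorithm.
f_1 = 11*x_1 - 3*x_2 + 48, LT = x_1.
f_2 = -x_1*x_2 - 3*x_1 + 11*x_2 - 79, LT = x_1*x_2.
f_3 = 5*x_1 + 15, LT = x_1.
f_4 = x_1*x_2 + 4*x_1 + 4*x_2**2 - 73, LT = x_1*x_2.

S(f_1,f_2): lcm = x_1*x_2. S = -3*x_1 - 3/11*x_2**2 + 169/11*x_2 - 79.
  reduce S modulo (f_1, f_2, f_3, f_4):
  remainder -3/11*x_2**2 + 160/11*x_2 - 725/11 ≠ 0; add h_5 = -3/11*x_2**2 + 160/11*x_2 - 725/11 to the basis.

S(f_1,f_3): lcm = x_1. S = -3/11*x_2 + 15/11.
  reduce S modulo (f_1, f_2, f_3, f_4, h_5):
  remainder -3/11*x_2 + 15/11 ≠ 0; add h_6 = -3/11*x_2 + 15/11 to the basis.

The other S-polynomials (S(f_1,f_4), S(f_2,f_3), S(f_2,f_4), S(f_3,f_4), S(f_1,h_5), S(f_2,h_5), S(f_3,h_5), S(f_4,h_5), S(f_1,h_6), S(f_2,h_6), S(f_3,h_6), S(f_4,h_6), S(h_5,h_6)) all reduce to 0 modulo the current basis, so we have a Gröbner basis.
Inter-reduce: drop elements whose leading term is divisible by another's, tail-reduce, and make monic.
Reduced Gröbner basis: {x_1 + 3, x_2 - 5}.

A lex Gröbner basis eliminates variables successively. Here x_2 - 5 depends only on x_2, with roots {5}; lifting each root through the earlier basis elements recovers the full solutions.
  x_2 = 5: the earlier basis element becomes x_1 + 3 = 0, giving x_1 = -3 — point (-3, 5).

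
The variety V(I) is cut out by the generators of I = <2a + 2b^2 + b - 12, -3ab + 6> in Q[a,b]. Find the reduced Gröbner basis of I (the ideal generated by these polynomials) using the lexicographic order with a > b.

G = {a + b^2 + 1/2b - 6, b^3 + 1/2b^2 - 6b + 2}

f_1 = 2a + 2b^2 + b - 12, LT = a.
f_2 = -3ab + 6, LT = ab.

S(f_1,f_2): lcm = ab. S = b^3 + 1/2b^2 - 6b + 2.
  leading term b^3: no divisor's leading term divides it; move b^3 to the remainder.
  leading term b^2: no divisor's leading term divides it; move 1/2b^2 to the remainder.
  leading term b: no divisor's leading term divides it; move -6b to the remainder.
  leading term 1: no divisor's leading term divides it; move 2 to the remainder.
  remainder b^3 + 1/2b^2 - 6b + 2 ≠ 0; add g_3 = b^3 + 1/2b^2 - 6b + 2 to the basis.

The other S-polynomials (S(f_1,g_3), S(f_2,g_3)) all reduce to 0 modulo the current basis, so we have a Gröbner basis.
Inter-reduce: drop elements whose leading term is divisible by another's, tail-reduce, and make monic.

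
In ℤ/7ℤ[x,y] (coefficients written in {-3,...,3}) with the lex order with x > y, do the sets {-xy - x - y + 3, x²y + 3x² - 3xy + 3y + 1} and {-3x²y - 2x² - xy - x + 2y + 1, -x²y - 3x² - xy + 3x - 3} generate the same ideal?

No, the ideals differ.

For a fixed monomial order, each ideal has a unique reduced Gröbner basis; comparing bases decides equality.
Buchberger on the first generating set:
f_1 = -xy - x - y + 3, LT = xy.
f_2 = x²y + 3x² - 3xy + 3y + 1, LT = x²y.

S(f_1,f_2): lcm = x²y. S = -2x² - 3xy - 3x - 3y - 1.
  leading term x²: no divisor's leading term divides it; move -2x² to the remainder.
  leading term xy: subtract (3)·f_1 from -3xy - 3x - 3y - 1 → -3
  leading term 1: no divisor's leading term divides it; move -3 to the remainder.
  remainder -2x² - 3 ≠ 0; add g_3 = -2x² - 3 to the basis.

S(f_1,g_3): lcm = x²y. S = x² + xy - 3x + 2y.
  leading term x²: subtract (3)·g_3 from x² + xy - 3x + 2y → xy - 3x + 2y + 2
  leading term xy: subtract (-1)·f_1 from xy - 3x + 2y + 2 → 3x + y - 2
  leading term x: no divisor's leading term divides it; move 3x to the remainder.
  leading term y: no divisor's leading term divides it; move y to the remainder.
  leading term 1: no divisor's leading term divides it; move -2 to the remainder.
  remainder 3x + y - 2 ≠ 0; add g_4 = 3x + y - 2 to the basis.

S(f_1,g_4): lcm = xy. S = x + 2y² - 3y - 3.
  leading term x: subtract (-2)·g_4 from x + 2y² - 3y - 3 → 2y² - y
  leading term y²: no divisor's leading term divides it; move 2y² to the remainder.
  leading term y: no divisor's leading term divides it; move -y to the remainder.
  remainder 2y² - y ≠ 0; add g_5 = 2y² - y to the basis.

The other S-polynomials (S(f_2,g_3), S(f_2,g_4), S(g_3,g_4), S(f_1,g_5), S(f_2,g_5), S(g_3,g_5), S(g_4,g_5)) all reduce to 0 modulo the current basis, so we have a Gröbner basis.
Inter-reduce: drop elements whose leading term is divisible by another's, tail-reduce, and make monic.
Reduced Gröbner basis: {x - 2y - 3, y² + 3y}.

Buchberger on the second generating set:
h_1 = -3x²y - 2x² - xy - x + 2y + 1, LT = x²y.
h_2 = -x²y - 3x² - xy + 3x - 3, LT = x²y.

S(h_1,h_2): lcm = x²y. S = -3xy + x - 3y - 1.
  leading term xy: no divisor's leading term divides it; move -3xy to the remainder.
  leading term x: no divisor's leading term divides it; move x to the remainder.
  leading term y: no divisor's leading term divides it; move -3y to the remainder.
  leading term 1: no divisor's leading term divides it; move -1 to the remainder.
  remainder -3xy + x - 3y - 1 ≠ 0; add k_3 = -3xy + x - 3y - 1 to the basis.

S(h_1,k_3): lcm = x²y. S = x² - 3xy - 3y + 2.
  leading term x²: no divisor's leading term divides it; move x² to the remainder.
  leading term xy: subtract (1)·k_3 from -3xy - 3y + 2 → -x + 3
  leading term x: no divisor's leading term divides it; move -x to the remainder.
  leading term 1: no divisor's leading term divides it; move 3 to the remainder.
  remainder x² - x + 3 ≠ 0; add k_4 = x² - x + 3 to the basis.

S(h_1,k_4): lcm = x²y. S = 3x² - xy - 2x + y + 2.
  leading term x²: subtract (3)·k_4 from 3x² - xy - 2x + y + 2 → -xy + x + y
  leading term xy: subtract (-2)·k_3 from -xy + x + y → 3x + 2y - 2
  leading term x: no divisor's leading term divides it; move 3x to the remainder.
  leading term y: no divisor's leading term divides it; move 2y to the remainder.
  leading term 1: no divisor's leading term divides it; move -2 to the remainder.
  remainder 3x + 2y - 2 ≠ 0; add k_5 = 3x + 2y - 2 to the basis.

S(h_1,k_5): lcm = x²y. S = 3x² - 3xy² + xy - 2x - 3y + 2.
  leading term x²: subtract (3)·k_4 from 3x² - 3xy² + xy - 2x - 3y + 2 → -3xy² + xy + x - 3y
  leading term xy²: subtract (y)·k_3 from -3xy² + xy + x - 3y → x + 3y² - 2y
  leading term x: subtract (-2)·k_5 from x + 3y² - 2y → 3y² + 2y + 3
  leading term y²: no divisor's leading term divides it; move 3y² to the remainder.
  leading term y: no divisor's leading term divides it; move 2y to the remainder.
  leading term 1: no divisor's leading term divides it; move 3 to the remainder.
  remainder 3y² + 2y + 3 ≠ 0; add k_6 = 3y² + 2y + 3 to the basis.

The other S-polynomials (S(h_2,k_3), S(h_2,k_4), S(k_3,k_4), S(h_2,k_5), S(k_3,k_5), S(k_4,k_5), S(h_1,k_6), S(h_2,k_6), S(k_3,k_6), S(k_4,k_6), S(k_5,k_6)) all reduce to 0 modulo the current basis, so we have a Gröbner basis.
Inter-reduce: drop elements whose leading term is divisible by another's, tail-reduce, and make monic.
Reduced Gröbner basis: {x + 3y - 3, y² + 3y + 1}.

These differ, so the ideals are not equal.
The choice of monomial ordering does not affect the verdict — as long as both bases are computed under the same ordering, their equality decides ideal equality.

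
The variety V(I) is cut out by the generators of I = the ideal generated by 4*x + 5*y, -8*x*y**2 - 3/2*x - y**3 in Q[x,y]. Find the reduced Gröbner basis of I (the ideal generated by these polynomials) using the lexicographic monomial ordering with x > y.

G = {x + 5/4*y, y**3 + 5/24*y}

f_1 = 4*x + 5*y, LT = x.
f_2 = -8*x*y**2 - 3/2*x - y**3, LT = x*y**2.

S(f_1,f_2): lcm = x*y**2. S = -3/16*x + 9/8*y**3.
  leading term x: subtract (-3/64)·f_1 from -3/16*x + 9/8*y**3 → 9/8*y**3 + 15/64*y
  leading term y**3: no divisor's leading term divides it; move 9/8*y**3 to the remainder.
  leading term y: no divisor's leading term divides it; move 15/64*y to the remainder.
  remainder 9/8*y**3 + 15/64*y ≠ 0; add g_3 = 9/8*y**3 + 15/64*y to the basis.

The other S-polynomials (S(f_1,g_3), S(f_2,g_3)) all reduce to 0 modulo the current basis, so we have a Gröbner basis.
Inter-reduce: drop elements whose leading term is divisible by another's, tail-reduce, and make monic.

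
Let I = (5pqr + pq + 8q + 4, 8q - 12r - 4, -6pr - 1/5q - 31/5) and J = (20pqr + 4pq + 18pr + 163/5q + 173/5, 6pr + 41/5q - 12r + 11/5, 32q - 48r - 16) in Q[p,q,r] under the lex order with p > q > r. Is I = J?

Yes, the ideals are equal.

For a fixed monomial order, each ideal has a unique reduced Gröbner basis; comparing bases decides equality.
Buchberger on the first generating set:
f_1 = 5pqr + pq + 8q + 4, LT = pqr.
f_2 = 8q - 12r - 4, LT = q.
f_3 = -6pr - 1/5q - 31/5, LT = pr.

S(f_1,f_2): lcm = pqr. S = 1/5pq + 3/2pr^2 + 1/2pr + 8/5q + 4/5.
  reduce S modulo (f_1, f_2, f_3):
  remainder 1/10p - 3/40r^2 + 157/200r + 19/25 ≠ 0; add g_4 = 1/10p - 3/40r^2 + 157/200r + 19/25 to the basis.

S(f_1,g_4): lcm = pqr. S = 1/5pq + 3/4qr^3 - 157/20qr^2 - 38/5qr + 8/5q + 4/5.
  reduce S modulo (f_1, f_2, f_3, g_4):
  remainder 9/8r^4 - 57/5r^3 - 61/4r^2 - 11/5r + 21/40 ≠ 0; add g_5 = 9/8r^4 - 57/5r^3 - 61/4r^2 - 11/5r + 21/40 to the basis.

S(f_3,g_4): lcm = pr. S = 1/30q + 3/4r^3 - 157/20r^2 - 38/5r + 31/30.
  reduce S modulo (f_1, f_2, f_3, g_4, g_5):
  remainder 3/4r^3 - 157/20r^2 - 151/20r + 21/20 ≠ 0; add g_6 = 3/4r^3 - 157/20r^2 - 151/20r + 21/20 to the basis.

The other S-polynomials (S(f_1,f_3), S(f_2,f_3), S(f_2,g_4), S(f_1,g_5), S(f_2,g_5), S(f_3,g_5), S(g_4,g_5), S(f_1,g_6), S(f_2,g_6), S(f_3,g_6), S(g_4,g_6), S(g_5,g_6)) all reduce to 0 modulo the current basis, so we have a Gröbner basis.
Inter-reduce: drop elements whose leading term is divisible by another's, tail-reduce, and make monic.
Reduced Gröbner basis: {p - 3/4r^2 + 157/20r + 38/5, q - 3/2r - 1/2, r^3 - 157/15r^2 - 151/15r + 7/5}.

Buchberger on the second generating set:
h_1 = 20pqr + 4pq + 18pr + 163/5q + 173/5, LT = pqr.
h_2 = 6pr + 41/5q - 12r + 11/5, LT = pr.
h_3 = 32q - 48r - 16, LT = q.

S(h_1,h_2): lcm = pqr. S = 1/5pq + 9/10pr - 41/30q^2 + 2qr + 379/300q + 173/100.
  reduce S modulo (h_1, h_2, h_3):
  remainder 1/10p - 3/40r^2 + 157/200r + 19/25 ≠ 0; add k_4 = 1/10p - 3/40r^2 + 157/200r + 19/25 to the basis.

S(h_1,k_4): lcm = pqr. S = 1/5pq + 9/10pr + 3/4qr^3 - 157/20qr^2 - 38/5qr + 163/100q + 173/100.
  reduce S modulo (h_1, h_2, h_3, k_4):
  remainder 9/8r^4 - 57/5r^3 - 61/4r^2 - 11/5r + 21/40 ≠ 0; add k_5 = 9/8r^4 - 57/5r^3 - 61/4r^2 - 11/5r + 21/40 to the basis.

S(h_2,k_4): lcm = pr. S = 41/30q + 3/4r^3 - 157/20r^2 - 48/5r + 11/30.
  reduce S modulo (h_1, h_2, h_3, k_4, k_5):
  remainder 3/4r^3 - 157/20r^2 - 151/20r + 21/20 ≠ 0; add k_6 = 3/4r^3 - 157/20r^2 - 151/20r + 21/20 to the basis.

The other S-polynomials (S(h_1,h_3), S(h_2,h_3), S(h_3,k_4), S(h_1,k_5), S(h_2,k_5), S(h_3,k_5), S(k_4,k_5), S(h_1,k_6), S(h_2,k_6), S(h_3,k_6), S(k_4,k_6), S(k_5,k_6)) all reduce to 0 modulo the current basis, so we have a Gröbner basis.
Inter-reduce: drop elements whose leading term is divisible by another's, tail-reduce, and make monic.
Reduced Gröbner basis: {p - 3/4r^2 + 157/20r + 38/5, q - 3/2r - 1/2, r^3 - 157/15r^2 - 151/15r + 7/5}.

The two bases agree; hence the ideals are identical.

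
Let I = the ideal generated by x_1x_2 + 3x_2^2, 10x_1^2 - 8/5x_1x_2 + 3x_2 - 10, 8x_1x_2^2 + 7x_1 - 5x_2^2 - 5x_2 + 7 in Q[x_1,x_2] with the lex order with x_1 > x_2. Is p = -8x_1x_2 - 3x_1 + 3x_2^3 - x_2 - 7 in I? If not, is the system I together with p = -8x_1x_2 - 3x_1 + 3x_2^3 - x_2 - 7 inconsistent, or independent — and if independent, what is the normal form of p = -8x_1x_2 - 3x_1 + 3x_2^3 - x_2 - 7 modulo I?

Adjoining -8x_1x_2 - 3x_1 + 3x_2^3 - x_2 - 7 makes the ideal the whole ring: the system is inconsistent.

First compute the reduced Gröbner basis of I by Buchberger's algorithm.
f_1 = x_1x_2 + 3x_2^2, LT = x_1x_2.
f_2 = 10x_1^2 - 8/5x_1x_2 + 3x_2 - 10, LT = x_1^2.
f_3 = 8x_1x_2^2 + 7x_1 - 5x_2^2 - 5x_2 + 7, LT = x_1x_2^2.

S(f_1,f_2): lcm = x_1^2x_2. S = 79/25x_1x_2^2 - 3/10x_2^2 + x_2.
  reduce S modulo (f_1, f_2, f_3):
  remainder -237/25x_2^3 - 3/10x_2^2 + x_2 ≠ 0; add h_4 = -237/25x_2^3 - 3/10x_2^2 + x_2 to the basis.

S(f_1,f_3): lcm = x_1x_2^2. S = -7/8x_1 + 3x_2^3 + 5/8x_2^2 + 5/8x_2 - 7/8.
  reduce S modulo (f_1, f_2, f_3, h_4):
  remainder -7/8x_1 + 335/632x_2^2 + 595/632x_2 - 7/8 ≠ 0; add h_5 = -7/8x_1 + 335/632x_2^2 + 595/632x_2 - 7/8 to the basis.

S(f_2,f_3): lcm = x_1^2x_2^2. S = -7/8x_1^2 - 4/25x_1x_2^3 + 5/8x_1x_2^2 + 5/8x_1x_2 - 7/8x_1 + 3/10x_2^3 - x_2^2.
  reduce S modulo (f_1, f_2, f_3, h_4, h_5):
  remainder -7199887/2496400x_2^2 - 422739/499280x_2 ≠ 0; add h_6 = -7199887/2496400x_2^2 - 422739/499280x_2 to the basis.

S(f_3,h_4): lcm = x_1x_2^3. S = -5/158x_1x_2^2 + 1859/1896x_1x_2 - 5/8x_2^3 - 5/8x_2^2 + 7/8x_2.
  reduce S modulo (f_1, f_2, f_3, h_4, h_5, h_6):
  remainder 643213049/345594576x_2 ≠ 0; add h_7 = 643213049/345594576x_2 to the basis.

The other S-polynomials (S(f_1,h_4), S(f_2,h_4), S(f_1,h_5), S(f_2,h_5), S(f_3,h_5), S(h_4,h_5), S(f_1,h_6), S(f_2,h_6), S(f_3,h_6), S(h_4,h_6), S(h_5,h_6), S(f_1,h_7), S(f_2,h_7), S(f_3,h_7), S(h_4,h_7), S(h_5,h_7), S(h_6,h_7)) all reduce to 0 modulo the current basis, so we have a Gröbner basis.
Inter-reduce: drop elements whose leading term is divisible by another's, tail-reduce, and make monic.
Reduced Gröbner basis: {x_1 + 1, x_2}.
Label its elements g_1 = x_1 + 1, g_2 = x_2.

Reduce p = -8x_1x_2 - 3x_1 + 3x_2^3 - x_2 - 7 modulo G:
  leading term x_1x_2: subtract (-8x_2)·g_1 from -8x_1x_2 - 3x_1 + 3x_2^3 - x_2 - 7 → -3x_1 + 3x_2^3 + 7x_2 - 7
  leading term x_1: subtract (-3)·g_1 from -3x_1 + 3x_2^3 + 7x_2 - 7 → 3x_2^3 + 7x_2 - 4
  leading term x_2^3: subtract (3x_2^2)·g_2 from 3x_2^3 + 7x_2 - 4 → 7x_2 - 4
  leading term x_2: subtract (7)·g_2 from 7x_2 - 4 → -4
  leading term 1: no divisor's leading term divides it; move -4 to the remainder.
  normal form = -4.
The normal form is nonzero, so p ∉ I. Since p minus its normal form lies in I, I + (p) = I + (r) where r = -4; decide whether this ideal is the whole ring.
Here r = -4 is a nonzero constant, hence a unit: 1 ∈ I + (p), the Gröbner basis of I + (p) is {1}, and the enlarged system has no common solution — adjoining p is inconsistent.

Ideal membership is decidable via reduction modulo a Gröbner basis.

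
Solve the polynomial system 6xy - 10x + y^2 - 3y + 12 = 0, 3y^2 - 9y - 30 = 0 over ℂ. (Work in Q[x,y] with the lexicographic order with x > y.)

{(1, -2), (-11/10, 5)}

Compute a lex Gröbner basis by Buchberger's algorithm.
f_1 = 6xy - 10x + y^2 - 3y + 12, LT = xy.
f_2 = 3y^2 - 9y - 30, LT = y^2.

S(f_1,f_2): lcm = xy^2. S = 4/3xy + 10x + 1/6y^3 - 1/2y^2 + 2y.
  leading term xy: subtract (2/9)·f_1 from 4/3xy + 10x + 1/6y^3 - 1/2y^2 + 2y → 110/9x + 1/6y^3 - 13/18y^2 + 8/3y - 8/3
  leading term x: no divisor's leading term divides it; move 110/9x to the remainder.
  leading term y^3: subtract (1/18y)·f_2 from 1/6y^3 - 13/18y^2 + 8/3y - 8/3 → -2/9y^2 + 13/3y - 8/3
  leading term y^2: subtract (-2/27)·f_2 from -2/9y^2 + 13/3y - 8/3 → 11/3y - 44/9
  leading term y: no divisor's leading term divides it; move 11/3y to the remainder.
  leading term 1: no divisor's leading term divides it; move -44/9 to the remainder.
  remainder 110/9x + 11/3y - 44/9 ≠ 0; add h_3 = 110/9x + 11/3y - 44/9 to the basis.

The other S-polynomials (S(f_1,h_3), S(f_2,h_3)) all reduce to 0 modulo the current basis, so we have a Gröbner basis.
Inter-reduce: drop elements whose leading term is divisible by another's, tail-reduce, and make monic.
Reduced Gröbner basis: {x + 3/10y - 2/5, y^2 - 3y - 10}.

From the last basis element, y^2 - 3y - 10 = 0, so y takes values in {-2, 5}. Each choice, substituted upward through the basis, yields the corresponding point(s) of the solution set.
  y = -2: the earlier basis element becomes x - 1 = 0, giving x = 1 — point (1, -2).
  y = 5: the earlier basis element becomes x + 11/10 = 0, giving x = -11/10 — point (-11/10, 5).
Each listed point satisfies every original equation (direct substitution).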